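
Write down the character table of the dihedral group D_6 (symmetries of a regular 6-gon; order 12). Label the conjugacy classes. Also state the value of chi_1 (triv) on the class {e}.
Conjugacy classes: {e} of size 1, {r^3} of size 1, {r^1, r^5} of size 2, {r^2, r^4} of size 2, {s, sr^2, ...} of size 3, {sr, sr^3, ...} of size 3.
Character table:
  irrep \ class              {e} (size 1)  {r^3} (size 1)  {r^1, r^5} (size 2)  {r^2, r^4} (size 2)  {s, sr^2, ...} (size 3)  {sr, sr^3, ...} (size 3)
  chi_1 (triv)               1             1               1                    1                    1                        1                       
  chi_2 (sign: r->1, s->-1)  1             1               1                    1                    -1                       -1                      
  chi_3 (r->-1, s->1)        1             -1              -1                   1                    1                        -1                      
  chi_4 (r->-1, s->-1)       1             -1              -1                   1                    -1                       1                       
  chi_5 (2d, j=1)            2             -2              1                    -1                   0                        0                       
  chi_6 (2d, j=2)            2             2               -1                   -1                   0                        0                       

Spot check: chi_1 (triv) on {e} = 1.

Details: D_6 has order 2*6 = 12 with 6 conjugacy classes, hence 6 irreducibles. Sum of squared dims 1 + 1 + 1 + 1 + 4 + 4 = 12 = |G|. Linear characters come from the abelianisation; the 2-dimensional irreps have character r^k -> 2*cos(2*pi*j*k/6), reflections -> 0.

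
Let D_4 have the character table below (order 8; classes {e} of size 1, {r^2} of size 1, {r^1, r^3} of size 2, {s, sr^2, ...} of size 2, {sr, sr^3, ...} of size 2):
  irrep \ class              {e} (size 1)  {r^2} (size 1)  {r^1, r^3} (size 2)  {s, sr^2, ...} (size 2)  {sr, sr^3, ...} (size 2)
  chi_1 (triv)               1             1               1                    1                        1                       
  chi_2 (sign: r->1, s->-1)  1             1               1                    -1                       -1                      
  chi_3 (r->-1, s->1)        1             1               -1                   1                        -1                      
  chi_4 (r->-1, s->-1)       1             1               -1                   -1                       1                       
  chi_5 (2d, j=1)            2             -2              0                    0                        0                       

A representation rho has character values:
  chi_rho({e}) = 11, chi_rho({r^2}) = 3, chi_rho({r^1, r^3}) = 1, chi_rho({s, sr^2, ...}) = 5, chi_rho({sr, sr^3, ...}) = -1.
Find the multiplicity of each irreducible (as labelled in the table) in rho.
Multiplicities: chi_1: 3, chi_2: 1, chi_3: 3, chi_4: 0, chi_5: 2.

Proof sketch: Use <chi_rho, chi> = (1/|G|) sum_C |C| * chi_rho(C) * conj(chi(C)) with |G| = 8 for each irreducible chi in the table:
  <chi_rho, chi_1> = (1/8)[1*(11)*conj(1) + 1*(3)*conj(1) + 2*(1)*conj(1) + 2*(5)*conj(1) + 2*(-1)*conj(1)]
      = (1/8)[(11) + (3) + (2) + (10) + (-2)] = 24/8 = 3
  <chi_rho, chi_2> = (1/8)[1*(11)*conj(1) + 1*(3)*conj(1) + 2*(1)*conj(1) + 2*(5)*conj(-1) + 2*(-1)*conj(-1)]
      = (1/8)[(11) + (3) + (2) + (-10) + (2)] = 8/8 = 1
  <chi_rho, chi_3> = (1/8)[1*(11)*conj(1) + 1*(3)*conj(1) + 2*(1)*conj(-1) + 2*(5)*conj(1) + 2*(-1)*conj(-1)]
      = (1/8)[(11) + (3) + (-2) + (10) + (2)] = 24/8 = 3
  <chi_rho, chi_4> = (1/8)[1*(11)*conj(1) + 1*(3)*conj(1) + 2*(1)*conj(-1) + 2*(5)*conj(-1) + 2*(-1)*conj(1)]
      = (1/8)[(11) + (3) + (-2) + (-10) + (-2)] = 0/8 = 0
  <chi_rho, chi_5> = (1/8)[1*(11)*conj(2) + 1*(3)*conj(-2) + 2*(1)*conj(0) + 2*(5)*conj(0) + 2*(-1)*conj(0)]
      = (1/8)[(22) + (-6) + (0) + (0) + (0)] = 16/8 = 2
Dimension check: dim(rho) = sum (mult * dim) = 3*1 + 1*1 + 3*1 + 0*1 + 2*2 = 11 = chi_rho(e) = 11.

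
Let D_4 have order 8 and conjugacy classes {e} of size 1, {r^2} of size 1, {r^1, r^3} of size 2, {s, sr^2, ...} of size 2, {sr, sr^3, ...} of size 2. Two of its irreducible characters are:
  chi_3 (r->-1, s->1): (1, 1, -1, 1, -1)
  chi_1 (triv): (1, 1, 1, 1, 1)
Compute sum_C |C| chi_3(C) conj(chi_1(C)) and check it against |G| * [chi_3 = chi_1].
Sum = 0; so <chi_3, chi_1> = 0 (distinct irreducibles are orthogonal).

Explanation: Compute term by term over conjugacy classes (|C| * chi_3(C) * conj(chi_1(C))):
  1*(1)*conj(1) + 1*(1)*conj(1) + 2*(-1)*conj(1) + 2*(1)*conj(1) + 2*(-1)*conj(1)
  = (1) + (1) + (-2) + (2) + (-2)
  = 0.
Dividing by |G| = 8 gives 0/8 = 0, matching the row-orthogonality relation <chi_3, chi_1> = [chi_3 = chi_1].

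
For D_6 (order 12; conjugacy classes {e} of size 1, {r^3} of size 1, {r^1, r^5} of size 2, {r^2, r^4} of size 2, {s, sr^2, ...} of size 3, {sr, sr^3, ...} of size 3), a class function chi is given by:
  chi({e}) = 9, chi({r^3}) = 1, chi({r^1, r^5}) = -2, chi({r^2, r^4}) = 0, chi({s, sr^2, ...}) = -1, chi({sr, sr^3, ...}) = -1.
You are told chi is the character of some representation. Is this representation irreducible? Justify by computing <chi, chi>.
Not irreducible (reducible): <chi, chi> = 8 > 1.

Working: <chi, chi> = (1/|G|) sum_C |C| * |chi(C)|^2 = (1/12)[1*|9|^2 + 1*|1|^2 + 2*|-2|^2 + 2*|0|^2 + 3*|-1|^2 + 3*|-1|^2]
  = (1/12)[(81) + (1) + (8) + (0) + (3) + (3)] = 96/12 = 8.
A character is irreducible iff <chi, chi> = 1, so this representation is reducible.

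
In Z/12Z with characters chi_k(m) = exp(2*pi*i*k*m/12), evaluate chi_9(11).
chi_9(11) = zeta_12^99 = I

Argument: chi_9(11) = zeta_12^(9*11) = zeta_12^99. Since zeta_12^12 = 1, this equals zeta_12^3 = exp(2*pi*i*3/12) = I.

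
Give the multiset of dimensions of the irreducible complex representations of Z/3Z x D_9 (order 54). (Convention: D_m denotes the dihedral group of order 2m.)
Dimensions: 1, 1, 1, 1, 1, 1, 2, 2, 2, 2, 2, 2, 2, 2, 2, 2, 2, 2

Why: There are 18 irreducibles (= number of conjugacy classes). Their dimensions d_i satisfy sum d_i^2 = |G| = 54: 1 + 1 + 1 + 1 + 1 + 1 + 4 + 4 + 4 + 4 + 4 + 4 + 4 + 4 + 4 + 4 + 4 + 4 = 54. (For the product with Z/3Z: each of the 3 1-dim characters of Z/3Z tensors with each irrep of D_9, giving 3 copies of each D_9-dimension.)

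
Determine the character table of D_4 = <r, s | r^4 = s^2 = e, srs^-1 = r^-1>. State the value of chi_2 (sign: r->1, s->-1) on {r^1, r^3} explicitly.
Conjugacy classes: {e} of size 1, {r^2} of size 1, {r^1, r^3} of size 2, {s, sr^2, ...} of size 2, {sr, sr^3, ...} of size 2.
Character table:
  irrep \ class              {e} (size 1)  {r^2} (size 1)  {r^1, r^3} (size 2)  {s, sr^2, ...} (size 2)  {sr, sr^3, ...} (size 2)
  chi_1 (triv)               1             1               1                    1                        1                       
  chi_2 (sign: r->1, s->-1)  1             1               1                    -1                       -1                      
  chi_3 (r->-1, s->1)        1             1               -1                   1                        -1                      
  chi_4 (r->-1, s->-1)       1             1               -1                   -1                       1                       
  chi_5 (2d, j=1)            2             -2              0                    0                        0                       

Spot check: chi_2 (sign: r->1, s->-1) on {r^1, r^3} = 1.

Details: D_4 has order 2*4 = 8 with 5 conjugacy classes, hence 5 irreducibles. Sum of squared dims 1 + 1 + 1 + 1 + 4 = 8 = |G|. Linear characters come from the abelianisation; the 2-dimensional irreps have character r^k -> 2*cos(2*pi*j*k/4), reflections -> 0.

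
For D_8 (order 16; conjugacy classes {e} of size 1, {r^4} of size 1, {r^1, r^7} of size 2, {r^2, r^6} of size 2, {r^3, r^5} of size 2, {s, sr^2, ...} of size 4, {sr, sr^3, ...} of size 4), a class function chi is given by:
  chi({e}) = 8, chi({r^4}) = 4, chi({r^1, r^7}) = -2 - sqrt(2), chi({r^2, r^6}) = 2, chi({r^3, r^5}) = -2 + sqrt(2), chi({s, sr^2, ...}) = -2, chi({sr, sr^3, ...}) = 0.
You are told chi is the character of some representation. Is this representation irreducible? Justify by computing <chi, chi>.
Not irreducible (reducible): <chi, chi> = 8 > 1.

Explanation: <chi, chi> = (1/|G|) sum_C |C| * |chi(C)|^2 = (1/16)[1*|8|^2 + 1*|4|^2 + 2*|-2 - sqrt(2)|^2 + 2*|2|^2 + 2*|-2 + sqrt(2)|^2 + 4*|-2|^2 + 4*|0|^2]
  = (1/16)[(64) + (16) + (8*sqrt(2) + 12) + (8) + (12 - 8*sqrt(2)) + (16) + (0)] = 128/16 = 8.
A character is irreducible iff <chi, chi> = 1, so this representation is reducible.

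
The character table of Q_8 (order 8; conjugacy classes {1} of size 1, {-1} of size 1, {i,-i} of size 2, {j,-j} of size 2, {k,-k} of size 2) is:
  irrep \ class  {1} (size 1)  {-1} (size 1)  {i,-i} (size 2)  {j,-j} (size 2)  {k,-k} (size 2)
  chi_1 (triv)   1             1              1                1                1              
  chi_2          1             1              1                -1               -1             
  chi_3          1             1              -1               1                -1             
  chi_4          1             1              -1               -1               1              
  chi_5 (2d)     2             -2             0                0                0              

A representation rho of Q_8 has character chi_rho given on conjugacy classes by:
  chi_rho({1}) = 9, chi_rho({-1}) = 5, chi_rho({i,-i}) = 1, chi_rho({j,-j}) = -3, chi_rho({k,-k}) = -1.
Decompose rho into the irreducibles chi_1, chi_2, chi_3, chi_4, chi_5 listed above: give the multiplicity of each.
Multiplicities: chi_1: 1, chi_2: 3, chi_3: 1, chi_4: 2, chi_5: 1.

Why: Use <chi_rho, chi> = (1/|G|) sum_C |C| * chi_rho(C) * conj(chi(C)) with |G| = 8 for each irreducible chi in the table:
  <chi_rho, chi_1> = (1/8)[1*(9)*conj(1) + 1*(5)*conj(1) + 2*(1)*conj(1) + 2*(-3)*conj(1) + 2*(-1)*conj(1)]
      = (1/8)[(9) + (5) + (2) + (-6) + (-2)] = 8/8 = 1
  <chi_rho, chi_2> = (1/8)[1*(9)*conj(1) + 1*(5)*conj(1) + 2*(1)*conj(1) + 2*(-3)*conj(-1) + 2*(-1)*conj(-1)]
      = (1/8)[(9) + (5) + (2) + (6) + (2)] = 24/8 = 3
  <chi_rho, chi_3> = (1/8)[1*(9)*conj(1) + 1*(5)*conj(1) + 2*(1)*conj(-1) + 2*(-3)*conj(1) + 2*(-1)*conj(-1)]
      = (1/8)[(9) + (5) + (-2) + (-6) + (2)] = 8/8 = 1
  <chi_rho, chi_4> = (1/8)[1*(9)*conj(1) + 1*(5)*conj(1) + 2*(1)*conj(-1) + 2*(-3)*conj(-1) + 2*(-1)*conj(1)]
      = (1/8)[(9) + (5) + (-2) + (6) + (-2)] = 16/8 = 2
  <chi_rho, chi_5> = (1/8)[1*(9)*conj(2) + 1*(5)*conj(-2) + 2*(1)*conj(0) + 2*(-3)*conj(0) + 2*(-1)*conj(0)]
      = (1/8)[(18) + (-10) + (0) + (0) + (0)] = 8/8 = 1
Dimension check: dim(rho) = sum (mult * dim) = 1*1 + 3*1 + 1*1 + 2*1 + 1*2 = 9 = chi_rho(e) = 9.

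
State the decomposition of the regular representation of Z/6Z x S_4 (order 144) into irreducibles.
Each irreducible V_i of dimension d_i appears with multiplicity d_i, i.e. rho_reg = (direct sum over all irreducibles V_i) d_i V_i. The irreducible dimensions for Z/6Z x S_4 are 1, 1, 1, 1, 1, 1, 1, 1, 1, 1, 1, 1, 2, 2, 2, 2, 2, 2, 3, 3, 3, 3, 3, 3, 3, 3, 3, 3, 3, 3: 12 irreducibles of dimension 1, each with multiplicity 1; 6 irreducibles of dimension 2, each with multiplicity 2; 12 irreducibles of dimension 3, each with multiplicity 3. Total dimension 12*1*1 + 6*2*2 + 12*3*3 = 144 = |G|.

Justification: General theorem: in the regular representation of a finite group G, each irreducible appears with multiplicity equal to its dimension. Check: dim(rho_reg) = sum d_i^2 = 1 + 1 + 1 + 1 + 1 + 1 + 1 + 1 + 1 + 1 + 1 + 1 + 4 + 4 + 4 + 4 + 4 + 4 + 9 + 9 + 9 + 9 + 9 + 9 + 9 + 9 + 9 + 9 + 9 + 9 = 144 = |G|.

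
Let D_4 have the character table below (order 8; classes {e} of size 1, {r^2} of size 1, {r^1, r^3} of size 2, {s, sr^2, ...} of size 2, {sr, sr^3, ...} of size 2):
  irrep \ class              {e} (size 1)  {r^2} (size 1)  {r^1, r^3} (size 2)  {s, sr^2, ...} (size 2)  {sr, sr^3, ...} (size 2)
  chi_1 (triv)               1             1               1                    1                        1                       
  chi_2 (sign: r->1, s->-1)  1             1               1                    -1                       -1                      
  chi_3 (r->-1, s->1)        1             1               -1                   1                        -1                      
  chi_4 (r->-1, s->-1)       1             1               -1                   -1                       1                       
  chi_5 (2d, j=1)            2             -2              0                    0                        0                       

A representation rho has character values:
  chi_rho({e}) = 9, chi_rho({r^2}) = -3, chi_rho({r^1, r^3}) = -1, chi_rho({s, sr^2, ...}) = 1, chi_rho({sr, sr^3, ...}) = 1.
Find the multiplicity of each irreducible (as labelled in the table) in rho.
Multiplicities: chi_1: 1, chi_2: 0, chi_3: 1, chi_4: 1, chi_5: 3.

Use <chi_rho, chi> = (1/|G|) sum_C |C| * chi_rho(C) * conj(chi(C)) with |G| = 8 for each irreducible chi in the table:
  <chi_rho, chi_1> = (1/8)[1*(9)*conj(1) + 1*(-3)*conj(1) + 2*(-1)*conj(1) + 2*(1)*conj(1) + 2*(1)*conj(1)]
      = (1/8)[(9) + (-3) + (-2) + (2) + (2)] = 8/8 = 1
  <chi_rho, chi_2> = (1/8)[1*(9)*conj(1) + 1*(-3)*conj(1) + 2*(-1)*conj(1) + 2*(1)*conj(-1) + 2*(1)*conj(-1)]
      = (1/8)[(9) + (-3) + (-2) + (-2) + (-2)] = 0/8 = 0
  <chi_rho, chi_3> = (1/8)[1*(9)*conj(1) + 1*(-3)*conj(1) + 2*(-1)*conj(-1) + 2*(1)*conj(1) + 2*(1)*conj(-1)]
      = (1/8)[(9) + (-3) + (2) + (2) + (-2)] = 8/8 = 1
  <chi_rho, chi_4> = (1/8)[1*(9)*conj(1) + 1*(-3)*conj(1) + 2*(-1)*conj(-1) + 2*(1)*conj(-1) + 2*(1)*conj(1)]
      = (1/8)[(9) + (-3) + (2) + (-2) + (2)] = 8/8 = 1
  <chi_rho, chi_5> = (1/8)[1*(9)*conj(2) + 1*(-3)*conj(-2) + 2*(-1)*conj(0) + 2*(1)*conj(0) + 2*(1)*conj(0)]
      = (1/8)[(18) + (6) + (0) + (0) + (0)] = 24/8 = 3
Dimension check: dim(rho) = sum (mult * dim) = 1*1 + 0*1 + 1*1 + 1*1 + 3*2 = 9 = chi_rho(e) = 9.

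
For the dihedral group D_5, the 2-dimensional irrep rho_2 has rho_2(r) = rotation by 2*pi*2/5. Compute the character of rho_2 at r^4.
chi_{rho_2}(r^4) = 2*cos(2*pi*2*4/5) = -sqrt(5)/2 - 1/2

Explanation: rho_2(r^4) is rotation by angle 2*pi*2*4/5, whose trace is 2*cos(2*pi*2*4/5) = -sqrt(5)/2 - 1/2.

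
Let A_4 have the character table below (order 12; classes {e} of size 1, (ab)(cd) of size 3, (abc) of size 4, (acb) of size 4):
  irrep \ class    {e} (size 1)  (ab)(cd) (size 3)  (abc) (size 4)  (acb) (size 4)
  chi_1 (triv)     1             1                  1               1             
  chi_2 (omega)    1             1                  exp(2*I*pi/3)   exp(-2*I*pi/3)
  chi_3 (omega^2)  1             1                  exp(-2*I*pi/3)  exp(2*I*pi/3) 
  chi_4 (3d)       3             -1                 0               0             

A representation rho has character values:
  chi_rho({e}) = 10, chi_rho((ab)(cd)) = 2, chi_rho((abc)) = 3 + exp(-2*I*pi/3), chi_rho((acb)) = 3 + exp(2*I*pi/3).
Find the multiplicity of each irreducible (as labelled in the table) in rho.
Multiplicities: chi_1: 3, chi_2: 0, chi_3: 1, chi_4: 2.

Argument: Use <chi_rho, chi> = (1/|G|) sum_C |C| * chi_rho(C) * conj(chi(C)) with |G| = 12 for each irreducible chi in the table:
  <chi_rho, chi_1> = (1/12)[1*(10)*conj(1) + 3*(2)*conj(1) + 4*(3 + exp(-2*I*pi/3))*conj(1) + 4*(3 + exp(2*I*pi/3))*conj(1)]
      = (1/12)[(10) + (6) + (12 + 4*exp(-2*I*pi/3)) + (12 + 4*exp(2*I*pi/3))] = 36/12 = 3
  <chi_rho, chi_2> = (1/12)[1*(10)*conj(1) + 3*(2)*conj(1) + 4*(3 + exp(-2*I*pi/3))*conj(exp(2*I*pi/3)) + 4*(3 + exp(2*I*pi/3))*conj(exp(-2*I*pi/3))]
      = (1/12)[(10) + (6) + (12*exp(-2*I*pi/3) + 4*exp(2*I*pi/3)) + (4*exp(-2*I*pi/3) + 12*exp(2*I*pi/3))] = 0/12 = 0
  <chi_rho, chi_3> = (1/12)[1*(10)*conj(1) + 3*(2)*conj(1) + 4*(3 + exp(-2*I*pi/3))*conj(exp(-2*I*pi/3)) + 4*(3 + exp(2*I*pi/3))*conj(exp(2*I*pi/3))]
      = (1/12)[(10) + (6) + (4 + 12*exp(2*I*pi/3)) + (4 + 12*exp(-2*I*pi/3))] = 12/12 = 1
  <chi_rho, chi_4> = (1/12)[1*(10)*conj(3) + 3*(2)*conj(-1) + 4*(3 + exp(-2*I*pi/3))*conj(0) + 4*(3 + exp(2*I*pi/3))*conj(0)]
      = (1/12)[(30) + (-6) + (0) + (0)] = 24/12 = 2
(Exp terms are combined using exp(i*s)*conj(exp(i*t)) = exp(i*(s-t)), and sums of them are collapsed using the identity that for every m > 1 the m distinct m-th roots of unity sum to 0, e.g. 1 + exp(2*I*pi/3) + exp(-2*I*pi/3) = 0.)
Dimension check: dim(rho) = sum (mult * dim) = 3*1 + 0*1 + 1*1 + 2*3 = 10 = chi_rho(e) = 10.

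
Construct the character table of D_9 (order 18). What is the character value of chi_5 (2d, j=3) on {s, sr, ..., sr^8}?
Conjugacy classes: {e} of size 1, {r^1, r^8} of size 2, {r^2, r^7} of size 2, {r^3, r^6} of size 2, {r^4, r^5} of size 2, {s, sr, ..., sr^8} of size 9.
Character table:
  irrep \ class              {e} (size 1)  {r^1, r^8} (size 2)  {r^2, r^7} (size 2)  {r^3, r^6} (size 2)  {r^4, r^5} (size 2)  {s, sr, ..., sr^8} (size 9)
  chi_1 (triv)               1             1                    1                    1                    1                    1                          
  chi_2 (sign: r->1, s->-1)  1             1                    1                    1                    1                    -1                         
  chi_3 (2d, j=1)            2             2*cos(2*pi/9)        2*cos(4*pi/9)        -1                   -2*cos(pi/9)         0                          
  chi_4 (2d, j=2)            2             2*cos(4*pi/9)        -2*cos(pi/9)         -1                   2*cos(2*pi/9)        0                          
  chi_5 (2d, j=3)            2             -1                   -1                   2                    -1                   0                          
  chi_6 (2d, j=4)            2             -2*cos(pi/9)         2*cos(2*pi/9)        -1                   2*cos(4*pi/9)        0                          

Spot check: chi_5 (2d, j=3) on {s, sr, ..., sr^8} = 0.

Working: D_9 has order 2*9 = 18 with 6 conjugacy classes, hence 6 irreducibles. Sum of squared dims 1 + 1 + 4 + 4 + 4 + 4 = 18 = |G|. Linear characters come from the abelianisation; the 2-dimensional irreps have character r^k -> 2*cos(2*pi*j*k/9), reflections -> 0.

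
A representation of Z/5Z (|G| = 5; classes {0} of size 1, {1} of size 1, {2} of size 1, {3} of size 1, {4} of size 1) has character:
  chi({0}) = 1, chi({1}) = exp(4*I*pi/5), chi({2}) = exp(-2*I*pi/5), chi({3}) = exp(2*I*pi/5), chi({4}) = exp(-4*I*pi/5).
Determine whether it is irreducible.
Irreducible: <chi, chi> = 1.

Justification: <chi, chi> = (1/|G|) sum_C |C| * |chi(C)|^2 = (1/5)[1*|1|^2 + 1*|exp(4*I*pi/5)|^2 + 1*|exp(-2*I*pi/5)|^2 + 1*|exp(2*I*pi/5)|^2 + 1*|exp(-4*I*pi/5)|^2]
  = (1/5)[(1) + (1) + (1) + (1) + (1)] = 5/5 = 1.
(Exp terms are combined using exp(i*s)*conj(exp(i*t)) = exp(i*(s-t)), and sums of them are collapsed using the identity that for every m > 1 the m distinct m-th roots of unity sum to 0, e.g. 1 + exp(2*I*pi/3) + exp(-2*I*pi/3) = 0.)
A character is irreducible iff <chi, chi> = 1, so this representation is irreducible.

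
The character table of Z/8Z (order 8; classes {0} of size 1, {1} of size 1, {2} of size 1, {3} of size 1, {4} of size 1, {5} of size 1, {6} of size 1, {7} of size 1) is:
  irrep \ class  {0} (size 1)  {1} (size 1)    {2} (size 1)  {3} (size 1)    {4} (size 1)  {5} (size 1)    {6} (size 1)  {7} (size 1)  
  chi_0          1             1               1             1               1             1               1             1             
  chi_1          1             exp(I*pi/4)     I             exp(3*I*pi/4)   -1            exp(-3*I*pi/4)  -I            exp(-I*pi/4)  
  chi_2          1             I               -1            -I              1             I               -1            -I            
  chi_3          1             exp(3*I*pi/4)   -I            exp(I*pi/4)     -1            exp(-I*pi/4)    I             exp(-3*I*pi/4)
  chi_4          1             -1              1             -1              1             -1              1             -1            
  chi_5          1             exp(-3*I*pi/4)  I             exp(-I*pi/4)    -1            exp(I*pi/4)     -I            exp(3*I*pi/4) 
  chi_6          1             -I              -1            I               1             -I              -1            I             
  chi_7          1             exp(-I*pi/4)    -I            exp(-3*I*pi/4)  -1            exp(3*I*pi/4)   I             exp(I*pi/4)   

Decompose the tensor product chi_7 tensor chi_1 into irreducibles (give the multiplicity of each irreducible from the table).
chi_7 tensor chi_1 = chi_0 (all other irreducibles have multiplicity 0).

Explanation: The character of a tensor product is the pointwise product (chi_7 * chi_1)(C) = chi_7(C) * chi_1(C):
  {0}: (1)*(1), {1}: (exp(-I*pi/4))*(exp(I*pi/4)), {2}: (-I)*(I), {3}: (exp(-3*I*pi/4))*(exp(3*I*pi/4)), {4}: (-1)*(-1), {5}: (exp(3*I*pi/4))*(exp(-3*I*pi/4)), {6}: (I)*(-I), {7}: (exp(I*pi/4))*(exp(-I*pi/4))
so (chi_7 * chi_1) takes values
  {0} -> 1, {1} -> 1, {2} -> 1, {3} -> 1, {4} -> 1, {5} -> 1, {6} -> 1, {7} -> 1.
Now take the inner product of this character with each irreducible chi from the table, <chi_7*chi_1, chi> = (1/8) sum_C |C| (chi_7*chi_1)(C) conj(chi(C)):
  <chi_7*chi_1, chi_0> = (1/8)[1*(1)*conj(1) + 1*(1)*conj(1) + 1*(1)*conj(1) + 1*(1)*conj(1) + 1*(1)*conj(1) + 1*(1)*conj(1) + 1*(1)*conj(1) + 1*(1)*conj(1)]
      = (1/8)[(1) + (1) + (1) + (1) + (1) + (1) + (1) + (1)] = 8/8 = 1
  <chi_7*chi_1, chi_1> = (1/8)[1*(1)*conj(1) + 1*(1)*conj(exp(I*pi/4)) + 1*(1)*conj(I) + 1*(1)*conj(exp(3*I*pi/4)) + 1*(1)*conj(-1) + 1*(1)*conj(exp(-3*I*pi/4)) + 1*(1)*conj(-I) + 1*(1)*conj(exp(-I*pi/4))]
      = (1/8)[(1) + (exp(-I*pi/4)) + (-I) + (exp(-3*I*pi/4)) + (-1) + (exp(3*I*pi/4)) + (I) + (exp(I*pi/4))] = 0/8 = 0
  <chi_7*chi_1, chi_2> = (1/8)[1*(1)*conj(1) + 1*(1)*conj(I) + 1*(1)*conj(-1) + 1*(1)*conj(-I) + 1*(1)*conj(1) + 1*(1)*conj(I) + 1*(1)*conj(-1) + 1*(1)*conj(-I)]
      = (1/8)[(1) + (-I) + (-1) + (I) + (1) + (-I) + (-1) + (I)] = 0/8 = 0
  <chi_7*chi_1, chi_3> = (1/8)[1*(1)*conj(1) + 1*(1)*conj(exp(3*I*pi/4)) + 1*(1)*conj(-I) + 1*(1)*conj(exp(I*pi/4)) + 1*(1)*conj(-1) + 1*(1)*conj(exp(-I*pi/4)) + 1*(1)*conj(I) + 1*(1)*conj(exp(-3*I*pi/4))]
      = (1/8)[(1) + (exp(-3*I*pi/4)) + (I) + (exp(-I*pi/4)) + (-1) + (exp(I*pi/4)) + (-I) + (exp(3*I*pi/4))] = 0/8 = 0
  <chi_7*chi_1, chi_4> = (1/8)[1*(1)*conj(1) + 1*(1)*conj(-1) + 1*(1)*conj(1) + 1*(1)*conj(-1) + 1*(1)*conj(1) + 1*(1)*conj(-1) + 1*(1)*conj(1) + 1*(1)*conj(-1)]
      = (1/8)[(1) + (-1) + (1) + (-1) + (1) + (-1) + (1) + (-1)] = 0/8 = 0
  <chi_7*chi_1, chi_5> = (1/8)[1*(1)*conj(1) + 1*(1)*conj(exp(-3*I*pi/4)) + 1*(1)*conj(I) + 1*(1)*conj(exp(-I*pi/4)) + 1*(1)*conj(-1) + 1*(1)*conj(exp(I*pi/4)) + 1*(1)*conj(-I) + 1*(1)*conj(exp(3*I*pi/4))]
      = (1/8)[(1) + (exp(3*I*pi/4)) + (-I) + (exp(I*pi/4)) + (-1) + (exp(-I*pi/4)) + (I) + (exp(-3*I*pi/4))] = 0/8 = 0
  <chi_7*chi_1, chi_6> = (1/8)[1*(1)*conj(1) + 1*(1)*conj(-I) + 1*(1)*conj(-1) + 1*(1)*conj(I) + 1*(1)*conj(1) + 1*(1)*conj(-I) + 1*(1)*conj(-1) + 1*(1)*conj(I)]
      = (1/8)[(1) + (I) + (-1) + (-I) + (1) + (I) + (-1) + (-I)] = 0/8 = 0
  <chi_7*chi_1, chi_7> = (1/8)[1*(1)*conj(1) + 1*(1)*conj(exp(-I*pi/4)) + 1*(1)*conj(-I) + 1*(1)*conj(exp(-3*I*pi/4)) + 1*(1)*conj(-1) + 1*(1)*conj(exp(3*I*pi/4)) + 1*(1)*conj(I) + 1*(1)*conj(exp(I*pi/4))]
      = (1/8)[(1) + (exp(I*pi/4)) + (I) + (exp(3*I*pi/4)) + (-1) + (exp(-3*I*pi/4)) + (-I) + (exp(-I*pi/4))] = 0/8 = 0
(Exp terms are combined using exp(i*s)*conj(exp(i*t)) = exp(i*(s-t)), and sums of them are collapsed using the identity that for every m > 1 the m distinct m-th roots of unity sum to 0, e.g. 1 + exp(2*I*pi/3) + exp(-2*I*pi/3) = 0.)
Hence the multiplicities are chi_0: 1. Dimension check: dim(chi_7)*dim(chi_1) = 1*1 = 1 and sum (mult * dim) = 1*1 = 1.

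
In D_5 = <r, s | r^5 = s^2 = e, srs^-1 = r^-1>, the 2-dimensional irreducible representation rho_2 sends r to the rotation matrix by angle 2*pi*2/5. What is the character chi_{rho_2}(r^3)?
chi_{rho_2}(r^3) = 2*cos(2*pi*2*3/5) = -1/2 + sqrt(5)/2

Working: rho_2(r^3) is rotation by angle 2*pi*2*3/5, whose trace is 2*cos(2*pi*2*3/5) = -1/2 + sqrt(5)/2.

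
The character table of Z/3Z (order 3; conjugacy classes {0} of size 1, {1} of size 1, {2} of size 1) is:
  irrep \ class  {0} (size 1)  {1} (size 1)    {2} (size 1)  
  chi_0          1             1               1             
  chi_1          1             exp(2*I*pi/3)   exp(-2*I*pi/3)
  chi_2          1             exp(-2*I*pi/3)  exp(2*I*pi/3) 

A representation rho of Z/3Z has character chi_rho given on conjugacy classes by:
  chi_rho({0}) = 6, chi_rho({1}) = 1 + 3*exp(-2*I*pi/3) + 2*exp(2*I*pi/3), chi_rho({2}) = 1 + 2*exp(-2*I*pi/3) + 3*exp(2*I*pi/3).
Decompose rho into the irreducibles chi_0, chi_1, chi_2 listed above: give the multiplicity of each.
Multiplicities: chi_0: 1, chi_1: 2, chi_2: 3.

Argument: Use <chi_rho, chi> = (1/|G|) sum_C |C| * chi_rho(C) * conj(chi(C)) with |G| = 3 for each irreducible chi in the table:
  <chi_rho, chi_0> = (1/3)[1*(6)*conj(1) + 1*(1 + 3*exp(-2*I*pi/3) + 2*exp(2*I*pi/3))*conj(1) + 1*(1 + 2*exp(-2*I*pi/3) + 3*exp(2*I*pi/3))*conj(1)]
      = (1/3)[(6) + (1 + 3*exp(-2*I*pi/3) + 2*exp(2*I*pi/3)) + (1 + 2*exp(-2*I*pi/3) + 3*exp(2*I*pi/3))] = 3/3 = 1
  <chi_rho, chi_1> = (1/3)[1*(6)*conj(1) + 1*(1 + 3*exp(-2*I*pi/3) + 2*exp(2*I*pi/3))*conj(exp(2*I*pi/3)) + 1*(1 + 2*exp(-2*I*pi/3) + 3*exp(2*I*pi/3))*conj(exp(-2*I*pi/3))]
      = (1/3)[(6) + (2 + exp(-2*I*pi/3) + 3*exp(2*I*pi/3)) + (2 + 3*exp(-2*I*pi/3) + exp(2*I*pi/3))] = 6/3 = 2
  <chi_rho, chi_2> = (1/3)[1*(6)*conj(1) + 1*(1 + 3*exp(-2*I*pi/3) + 2*exp(2*I*pi/3))*conj(exp(-2*I*pi/3)) + 1*(1 + 2*exp(-2*I*pi/3) + 3*exp(2*I*pi/3))*conj(exp(2*I*pi/3))]
      = (1/3)[(6) + (3 + 2*exp(-2*I*pi/3) + exp(2*I*pi/3)) + (3 + exp(-2*I*pi/3) + 2*exp(2*I*pi/3))] = 9/3 = 3
(Exp terms are combined using exp(i*s)*conj(exp(i*t)) = exp(i*(s-t)), and sums of them are collapsed using the identity that for every m > 1 the m distinct m-th roots of unity sum to 0, e.g. 1 + exp(2*I*pi/3) + exp(-2*I*pi/3) = 0.)
Dimension check: dim(rho) = sum (mult * dim) = 1*1 + 2*1 + 3*1 = 6 = chi_rho(e) = 6.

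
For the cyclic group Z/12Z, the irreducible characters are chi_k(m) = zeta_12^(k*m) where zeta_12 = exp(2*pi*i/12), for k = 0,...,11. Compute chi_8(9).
chi_8(9) = zeta_12^72 = 1

Justification: chi_8(9) = zeta_12^(8*9) = zeta_12^72. Since zeta_12^12 = 1, this equals zeta_12^0 = exp(2*pi*i*0/12) = 1.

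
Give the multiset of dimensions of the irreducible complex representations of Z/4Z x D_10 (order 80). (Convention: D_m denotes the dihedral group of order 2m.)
Dimensions: 1, 1, 1, 1, 1, 1, 1, 1, 1, 1, 1, 1, 1, 1, 1, 1, 2, 2, 2, 2, 2, 2, 2, 2, 2, 2, 2, 2, 2, 2, 2, 2

Working: There are 32 irreducibles (= number of conjugacy classes). Their dimensions d_i satisfy sum d_i^2 = |G| = 80: 1 + 1 + 1 + 1 + 1 + 1 + 1 + 1 + 1 + 1 + 1 + 1 + 1 + 1 + 1 + 1 + 4 + 4 + 4 + 4 + 4 + 4 + 4 + 4 + 4 + 4 + 4 + 4 + 4 + 4 + 4 + 4 = 80. (For the product with Z/4Z: each of the 4 1-dim characters of Z/4Z tensors with each irrep of D_10, giving 4 copies of each D_10-dimension.)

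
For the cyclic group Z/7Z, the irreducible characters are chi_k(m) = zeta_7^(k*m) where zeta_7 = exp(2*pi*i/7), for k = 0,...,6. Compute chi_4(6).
chi_4(6) = zeta_7^24 = exp(6*I*pi/7)

Derivation: chi_4(6) = zeta_7^(4*6) = zeta_7^24. Since zeta_7^7 = 1, this equals zeta_7^3 = exp(2*pi*i*3/7) = exp(6*I*pi/7).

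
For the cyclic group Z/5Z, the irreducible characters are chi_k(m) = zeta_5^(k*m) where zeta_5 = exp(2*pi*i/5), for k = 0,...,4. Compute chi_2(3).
chi_2(3) = zeta_5^6 = exp(2*I*pi/5)

Proof sketch: chi_2(3) = zeta_5^(2*3) = zeta_5^6. Since zeta_5^5 = 1, this equals zeta_5^1 = exp(2*pi*i*1/5) = exp(2*I*pi/5).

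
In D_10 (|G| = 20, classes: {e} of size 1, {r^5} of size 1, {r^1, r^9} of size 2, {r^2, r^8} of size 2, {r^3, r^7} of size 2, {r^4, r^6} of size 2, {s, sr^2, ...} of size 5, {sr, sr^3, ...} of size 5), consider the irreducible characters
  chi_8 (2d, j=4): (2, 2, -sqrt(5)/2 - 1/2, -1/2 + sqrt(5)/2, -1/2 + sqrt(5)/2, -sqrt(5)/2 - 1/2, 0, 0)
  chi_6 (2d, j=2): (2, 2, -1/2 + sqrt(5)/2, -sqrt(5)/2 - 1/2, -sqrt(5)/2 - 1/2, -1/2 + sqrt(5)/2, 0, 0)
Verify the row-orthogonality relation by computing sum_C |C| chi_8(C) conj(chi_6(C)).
Sum = 0; so <chi_8, chi_6> = 0 (distinct irreducibles are orthogonal).

Working: Compute term by term over conjugacy classes (|C| * chi_8(C) * conj(chi_6(C))):
  1*(2)*conj(2) + 1*(2)*conj(2) + 2*(-sqrt(5)/2 - 1/2)*conj(-1/2 + sqrt(5)/2) + 2*(-1/2 + sqrt(5)/2)*conj(-sqrt(5)/2 - 1/2) + 2*(-1/2 + sqrt(5)/2)*conj(-sqrt(5)/2 - 1/2) + 2*(-sqrt(5)/2 - 1/2)*conj(-1/2 + sqrt(5)/2) + 5*(0)*conj(0) + 5*(0)*conj(0)
  = (4) + (4) + (-2) + (-2) + (-2) + (-2) + (0) + (0)
  = 0.
Dividing by |G| = 20 gives 0/20 = 0, matching the row-orthogonality relation <chi_8, chi_6> = [chi_8 = chi_6].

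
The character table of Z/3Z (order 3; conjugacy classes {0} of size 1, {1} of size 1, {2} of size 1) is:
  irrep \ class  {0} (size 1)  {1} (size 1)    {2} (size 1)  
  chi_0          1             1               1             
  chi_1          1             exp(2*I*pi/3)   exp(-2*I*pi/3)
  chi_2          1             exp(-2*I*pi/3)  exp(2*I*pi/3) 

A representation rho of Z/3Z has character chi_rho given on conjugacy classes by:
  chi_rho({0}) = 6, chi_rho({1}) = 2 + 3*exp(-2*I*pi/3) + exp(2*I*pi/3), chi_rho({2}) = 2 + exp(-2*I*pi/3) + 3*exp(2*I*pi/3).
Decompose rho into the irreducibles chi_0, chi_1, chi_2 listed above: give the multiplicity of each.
Multiplicities: chi_0: 2, chi_1: 1, chi_2: 3.

Argument: Use <chi_rho, chi> = (1/|G|) sum_C |C| * chi_rho(C) * conj(chi(C)) with |G| = 3 for each irreducible chi in the table:
  <chi_rho, chi_0> = (1/3)[1*(6)*conj(1) + 1*(2 + 3*exp(-2*I*pi/3) + exp(2*I*pi/3))*conj(1) + 1*(2 + exp(-2*I*pi/3) + 3*exp(2*I*pi/3))*conj(1)]
      = (1/3)[(6) + (2 + 3*exp(-2*I*pi/3) + exp(2*I*pi/3)) + (2 + exp(-2*I*pi/3) + 3*exp(2*I*pi/3))] = 6/3 = 2
  <chi_rho, chi_1> = (1/3)[1*(6)*conj(1) + 1*(2 + 3*exp(-2*I*pi/3) + exp(2*I*pi/3))*conj(exp(2*I*pi/3)) + 1*(2 + exp(-2*I*pi/3) + 3*exp(2*I*pi/3))*conj(exp(-2*I*pi/3))]
      = (1/3)[(6) + (1 + 2*exp(-2*I*pi/3) + 3*exp(2*I*pi/3)) + (1 + 3*exp(-2*I*pi/3) + 2*exp(2*I*pi/3))] = 3/3 = 1
  <chi_rho, chi_2> = (1/3)[1*(6)*conj(1) + 1*(2 + 3*exp(-2*I*pi/3) + exp(2*I*pi/3))*conj(exp(-2*I*pi/3)) + 1*(2 + exp(-2*I*pi/3) + 3*exp(2*I*pi/3))*conj(exp(2*I*pi/3))]
      = (1/3)[(6) + (3 + exp(-2*I*pi/3) + 2*exp(2*I*pi/3)) + (3 + 2*exp(-2*I*pi/3) + exp(2*I*pi/3))] = 9/3 = 3
(Exp terms are combined using exp(i*s)*conj(exp(i*t)) = exp(i*(s-t)), and sums of them are collapsed using the identity that for every m > 1 the m distinct m-th roots of unity sum to 0, e.g. 1 + exp(2*I*pi/3) + exp(-2*I*pi/3) = 0.)
Dimension check: dim(rho) = sum (mult * dim) = 2*1 + 1*1 + 3*1 = 6 = chi_rho(e) = 6.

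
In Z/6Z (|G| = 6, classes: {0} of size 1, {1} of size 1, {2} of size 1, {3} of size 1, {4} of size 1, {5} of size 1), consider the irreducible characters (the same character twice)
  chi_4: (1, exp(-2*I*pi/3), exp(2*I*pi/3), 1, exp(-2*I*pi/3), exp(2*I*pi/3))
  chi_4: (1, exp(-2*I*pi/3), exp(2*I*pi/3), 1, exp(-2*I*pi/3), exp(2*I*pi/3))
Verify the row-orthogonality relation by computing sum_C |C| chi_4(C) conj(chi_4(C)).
Sum = 6 = |G| = 6; so <chi_4, chi_4> = 1 (norm-1 confirms irreducibility).

Reasoning: Compute term by term over conjugacy classes (|C| * chi_4(C) * conj(chi_4(C))):
  1*(1)*conj(1) + 1*(exp(-2*I*pi/3))*conj(exp(-2*I*pi/3)) + 1*(exp(2*I*pi/3))*conj(exp(2*I*pi/3)) + 1*(1)*conj(1) + 1*(exp(-2*I*pi/3))*conj(exp(-2*I*pi/3)) + 1*(exp(2*I*pi/3))*conj(exp(2*I*pi/3))
  = (1) + (1) + (1) + (1) + (1) + (1)
  = 6.
(Exp terms are combined using exp(i*s)*conj(exp(i*t)) = exp(i*(s-t)), and sums of them are collapsed using the identity that for every m > 1 the m distinct m-th roots of unity sum to 0, e.g. 1 + exp(2*I*pi/3) + exp(-2*I*pi/3) = 0.)
Dividing by |G| = 6 gives 6/6 = 1, matching the row-orthogonality relation <chi_4, chi_4> = [chi_4 = chi_4].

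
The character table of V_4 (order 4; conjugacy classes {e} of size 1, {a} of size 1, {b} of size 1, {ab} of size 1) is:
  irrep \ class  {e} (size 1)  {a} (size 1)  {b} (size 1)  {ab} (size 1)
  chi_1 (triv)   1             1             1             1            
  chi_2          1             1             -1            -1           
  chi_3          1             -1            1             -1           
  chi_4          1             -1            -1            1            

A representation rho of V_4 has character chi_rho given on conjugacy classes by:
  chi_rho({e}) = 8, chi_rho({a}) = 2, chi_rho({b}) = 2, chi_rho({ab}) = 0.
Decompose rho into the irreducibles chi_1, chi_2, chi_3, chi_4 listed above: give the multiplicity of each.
Multiplicities: chi_1: 3, chi_2: 2, chi_3: 2, chi_4: 1.

Reasoning: Use <chi_rho, chi> = (1/|G|) sum_C |C| * chi_rho(C) * conj(chi(C)) with |G| = 4 for each irreducible chi in the table:
  <chi_rho, chi_1> = (1/4)[1*(8)*conj(1) + 1*(2)*conj(1) + 1*(2)*conj(1) + 1*(0)*conj(1)]
      = (1/4)[(8) + (2) + (2) + (0)] = 12/4 = 3
  <chi_rho, chi_2> = (1/4)[1*(8)*conj(1) + 1*(2)*conj(1) + 1*(2)*conj(-1) + 1*(0)*conj(-1)]
      = (1/4)[(8) + (2) + (-2) + (0)] = 8/4 = 2
  <chi_rho, chi_3> = (1/4)[1*(8)*conj(1) + 1*(2)*conj(-1) + 1*(2)*conj(1) + 1*(0)*conj(-1)]
      = (1/4)[(8) + (-2) + (2) + (0)] = 8/4 = 2
  <chi_rho, chi_4> = (1/4)[1*(8)*conj(1) + 1*(2)*conj(-1) + 1*(2)*conj(-1) + 1*(0)*conj(1)]
      = (1/4)[(8) + (-2) + (-2) + (0)] = 4/4 = 1
Dimension check: dim(rho) = sum (mult * dim) = 3*1 + 2*1 + 2*1 + 1*1 = 8 = chi_rho(e) = 8.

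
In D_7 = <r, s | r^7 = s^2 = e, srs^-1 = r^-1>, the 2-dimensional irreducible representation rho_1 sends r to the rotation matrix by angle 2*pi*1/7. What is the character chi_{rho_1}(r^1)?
chi_{rho_1}(r^1) = 2*cos(2*pi*1*1/7) = 2*cos(2*pi/7)

Explanation: rho_1(r^1) is rotation by angle 2*pi*1*1/7, whose trace is 2*cos(2*pi*1*1/7) = 2*cos(2*pi/7).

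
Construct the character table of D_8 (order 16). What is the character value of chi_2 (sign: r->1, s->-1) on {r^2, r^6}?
Conjugacy classes: {e} of size 1, {r^4} of size 1, {r^1, r^7} of size 2, {r^2, r^6} of size 2, {r^3, r^5} of size 2, {s, sr^2, ...} of size 4, {sr, sr^3, ...} of size 4.
Character table:
  irrep \ class              {e} (size 1)  {r^4} (size 1)  {r^1, r^7} (size 2)  {r^2, r^6} (size 2)  {r^3, r^5} (size 2)  {s, sr^2, ...} (size 4)  {sr, sr^3, ...} (size 4)
  chi_1 (triv)               1             1               1                    1                    1                    1                        1                       
  chi_2 (sign: r->1, s->-1)  1             1               1                    1                    1                    -1                       -1                      
  chi_3 (r->-1, s->1)        1             1               -1                   1                    -1                   1                        -1                      
  chi_4 (r->-1, s->-1)       1             1               -1                   1                    -1                   -1                       1                       
  chi_5 (2d, j=1)            2             -2              sqrt(2)              0                    -sqrt(2)             0                        0                       
  chi_6 (2d, j=2)            2             2               0                    -2                   0                    0                        0                       
  chi_7 (2d, j=3)            2             -2              -sqrt(2)             0                    sqrt(2)              0                        0                       

Spot check: chi_2 (sign: r->1, s->-1) on {r^2, r^6} = 1.

Proof sketch: D_8 has order 2*8 = 16 with 7 conjugacy classes, hence 7 irreducibles. Sum of squared dims 1 + 1 + 1 + 1 + 4 + 4 + 4 = 16 = |G|. Linear characters come from the abelianisation; the 2-dimensional irreps have character r^k -> 2*cos(2*pi*j*k/8), reflections -> 0.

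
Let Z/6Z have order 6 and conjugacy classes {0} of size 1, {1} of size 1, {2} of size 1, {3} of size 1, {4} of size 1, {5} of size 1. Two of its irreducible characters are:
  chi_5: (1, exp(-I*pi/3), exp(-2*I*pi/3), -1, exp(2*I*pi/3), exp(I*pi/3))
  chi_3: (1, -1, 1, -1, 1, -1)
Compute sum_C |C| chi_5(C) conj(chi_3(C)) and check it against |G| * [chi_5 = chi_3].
Sum = 0; so <chi_5, chi_3> = 0 (distinct irreducibles are orthogonal).

Argument: Compute term by term over conjugacy classes (|C| * chi_5(C) * conj(chi_3(C))):
  1*(1)*conj(1) + 1*(exp(-I*pi/3))*conj(-1) + 1*(exp(-2*I*pi/3))*conj(1) + 1*(-1)*conj(-1) + 1*(exp(2*I*pi/3))*conj(1) + 1*(exp(I*pi/3))*conj(-1)
  = (1) + (-exp(-I*pi/3)) + (exp(-2*I*pi/3)) + (1) + (exp(2*I*pi/3)) + (-exp(I*pi/3))
  = 0.
(Exp terms are combined using exp(i*s)*conj(exp(i*t)) = exp(i*(s-t)), and sums of them are collapsed using the identity that for every m > 1 the m distinct m-th roots of unity sum to 0, e.g. 1 + exp(2*I*pi/3) + exp(-2*I*pi/3) = 0.)
Dividing by |G| = 6 gives 0/6 = 0, matching the row-orthogonality relation <chi_5, chi_3> = [chi_5 = chi_3].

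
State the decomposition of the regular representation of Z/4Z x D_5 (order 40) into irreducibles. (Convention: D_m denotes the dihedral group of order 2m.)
Each irreducible V_i of dimension d_i appears with multiplicity d_i, i.e. rho_reg = (direct sum over all irreducibles V_i) d_i V_i. The irreducible dimensions for Z/4Z x D_5 are 1, 1, 1, 1, 1, 1, 1, 1, 2, 2, 2, 2, 2, 2, 2, 2: 8 irreducibles of dimension 1, each with multiplicity 1; 8 irreducibles of dimension 2, each with multiplicity 2. Total dimension 8*1*1 + 8*2*2 = 40 = |G|.

Proof sketch: General theorem: in the regular representation of a finite group G, each irreducible appears with multiplicity equal to its dimension. Check: dim(rho_reg) = sum d_i^2 = 1 + 1 + 1 + 1 + 1 + 1 + 1 + 1 + 4 + 4 + 4 + 4 + 4 + 4 + 4 + 4 = 40 = |G|.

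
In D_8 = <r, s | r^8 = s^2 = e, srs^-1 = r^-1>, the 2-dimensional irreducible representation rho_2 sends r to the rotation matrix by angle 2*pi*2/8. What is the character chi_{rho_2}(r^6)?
chi_{rho_2}(r^6) = 2*cos(2*pi*2*6/8) = -2

Why: rho_2(r^6) is rotation by angle 2*pi*2*6/8, whose trace is 2*cos(2*pi*2*6/8) = -2.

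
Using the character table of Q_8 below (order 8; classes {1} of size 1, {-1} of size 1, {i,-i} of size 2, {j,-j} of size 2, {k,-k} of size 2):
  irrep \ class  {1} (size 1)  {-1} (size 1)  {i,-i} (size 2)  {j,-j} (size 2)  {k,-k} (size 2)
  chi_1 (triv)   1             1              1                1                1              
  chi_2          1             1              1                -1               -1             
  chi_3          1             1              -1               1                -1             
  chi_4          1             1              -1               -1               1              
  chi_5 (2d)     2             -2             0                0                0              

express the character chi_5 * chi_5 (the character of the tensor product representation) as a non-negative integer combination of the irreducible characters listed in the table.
chi_5 tensor chi_5 = chi_1 + chi_2 + chi_3 + chi_4 (all other irreducibles have multiplicity 0).

Why: The character of a tensor product is the pointwise product (chi_5 * chi_5)(C) = chi_5(C) * chi_5(C):
  {1}: (2)*(2), {-1}: (-2)*(-2), {i,-i}: (0)*(0), {j,-j}: (0)*(0), {k,-k}: (0)*(0)
so (chi_5 * chi_5) takes values
  {1} -> 4, {-1} -> 4, {i,-i} -> 0, {j,-j} -> 0, {k,-k} -> 0.
Now take the inner product of this character with each irreducible chi from the table, <chi_5*chi_5, chi> = (1/8) sum_C |C| (chi_5*chi_5)(C) conj(chi(C)):
  <chi_5*chi_5, chi_1> = (1/8)[1*(4)*conj(1) + 1*(4)*conj(1) + 2*(0)*conj(1) + 2*(0)*conj(1) + 2*(0)*conj(1)]
      = (1/8)[(4) + (4) + (0) + (0) + (0)] = 8/8 = 1
  <chi_5*chi_5, chi_2> = (1/8)[1*(4)*conj(1) + 1*(4)*conj(1) + 2*(0)*conj(1) + 2*(0)*conj(-1) + 2*(0)*conj(-1)]
      = (1/8)[(4) + (4) + (0) + (0) + (0)] = 8/8 = 1
  <chi_5*chi_5, chi_3> = (1/8)[1*(4)*conj(1) + 1*(4)*conj(1) + 2*(0)*conj(-1) + 2*(0)*conj(1) + 2*(0)*conj(-1)]
      = (1/8)[(4) + (4) + (0) + (0) + (0)] = 8/8 = 1
  <chi_5*chi_5, chi_4> = (1/8)[1*(4)*conj(1) + 1*(4)*conj(1) + 2*(0)*conj(-1) + 2*(0)*conj(-1) + 2*(0)*conj(1)]
      = (1/8)[(4) + (4) + (0) + (0) + (0)] = 8/8 = 1
  <chi_5*chi_5, chi_5> = (1/8)[1*(4)*conj(2) + 1*(4)*conj(-2) + 2*(0)*conj(0) + 2*(0)*conj(0) + 2*(0)*conj(0)]
      = (1/8)[(8) + (-8) + (0) + (0) + (0)] = 0/8 = 0
Hence the multiplicities are chi_1: 1, chi_2: 1, chi_3: 1, chi_4: 1. Dimension check: dim(chi_5)*dim(chi_5) = 2*2 = 4 and sum (mult * dim) = 1*1 + 1*1 + 1*1 + 1*1 = 4.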